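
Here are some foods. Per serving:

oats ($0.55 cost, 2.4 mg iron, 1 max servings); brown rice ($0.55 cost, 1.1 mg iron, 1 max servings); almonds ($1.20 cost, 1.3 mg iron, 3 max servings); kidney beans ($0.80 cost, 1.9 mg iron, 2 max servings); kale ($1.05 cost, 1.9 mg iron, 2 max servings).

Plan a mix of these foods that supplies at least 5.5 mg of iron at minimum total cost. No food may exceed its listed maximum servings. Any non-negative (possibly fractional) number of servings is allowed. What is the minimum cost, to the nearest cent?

Cost per mg of iron: oats $0.2292, kidney beans $0.4211, brown rice $0.5000, kale $0.5526, almonds $0.9231.
Take 1 serving of oats: +2.4 mg iron for $0.55 (total $0.55, still need 3.1 mg).
Take 1.632 servings of kidney beans: +3.1 mg iron for $1.31 (total $1.86, still need 0.0 mg).
Filling from the cheapest source first is optimal under one linear minimum: $1.86.

$1.86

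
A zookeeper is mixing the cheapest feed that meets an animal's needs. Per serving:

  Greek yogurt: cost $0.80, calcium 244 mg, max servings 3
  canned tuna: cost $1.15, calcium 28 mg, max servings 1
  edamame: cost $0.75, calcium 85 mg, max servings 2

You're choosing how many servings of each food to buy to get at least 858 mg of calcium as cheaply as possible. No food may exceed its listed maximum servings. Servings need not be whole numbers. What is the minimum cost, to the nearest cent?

Cost per mg of calcium: Greek yogurt $0.0033, edamame $0.0088, canned tuna $0.0411.
Take 3 servings of Greek yogurt: +732.0 mg calcium for $2.40 (total $2.40, still need 126.0 mg).
Take 1.482 servings of edamame: +126.0 mg calcium for $1.11 (total $3.51, still need 0.0 mg).
Greedy by cheapest-per-mg is optimal for a single linear constraint, so the minimum cost is $3.51.

$3.51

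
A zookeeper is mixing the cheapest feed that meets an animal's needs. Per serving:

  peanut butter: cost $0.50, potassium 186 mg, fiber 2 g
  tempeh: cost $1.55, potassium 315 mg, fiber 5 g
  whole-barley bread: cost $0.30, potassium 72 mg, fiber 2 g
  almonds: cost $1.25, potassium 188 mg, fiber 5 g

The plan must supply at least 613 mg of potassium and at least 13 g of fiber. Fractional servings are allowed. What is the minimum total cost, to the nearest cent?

Check every corner: each single food scaled to meet both minima, and each pair solved so both constraints bind.
peanut butter only: max(613/186, 13/2) = 6.5 servings → $3.25.
tempeh only: max(613/315, 13/5) = 2.6 servings → $4.03.
whole-barley bread only: max(613/72, 13/2) = 8.514 servings → $2.55.
almonds only: max(613/188, 13/5) = 3.261 servings → $4.08.
peanut butter + tempeh with both targets exact would need a negative amount; discard.
peanut butter + whole-barley bread with both tight: 1.272 servings and 5.228 servings → $2.20.
peanut butter + almonds with both tight: 1.121 servings and 2.152 servings → $3.25.
tempeh + whole-barley bread with both tight: 1.074 servings and 3.815 servings → $2.81.
tempeh + almonds with both tight: 0.978 servings and 1.622 servings → $3.54.
whole-barley bread + almonds with both targets exact would need a negative amount; discard.
Cheapest feasible corner: $2.20.

$2.20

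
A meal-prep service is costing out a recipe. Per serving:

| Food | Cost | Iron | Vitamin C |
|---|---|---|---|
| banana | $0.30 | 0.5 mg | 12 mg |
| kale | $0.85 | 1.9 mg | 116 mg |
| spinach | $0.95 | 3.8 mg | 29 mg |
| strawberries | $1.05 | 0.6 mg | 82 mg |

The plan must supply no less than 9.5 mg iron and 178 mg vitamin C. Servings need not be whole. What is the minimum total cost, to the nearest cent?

$2.76

This is a tiny linear program; its minimum lies at a vertex of the feasible set. List the vertices and price them.
banana only: max(9.5/0.5, 178/12) = 19 servings → $5.70.
kale only: max(9.5/1.9, 178/116) = 5 servings → $4.25.
spinach only: max(9.5/3.8, 178/29) = 6.138 servings → $5.83.
strawberries only: max(9.5/0.6, 178/82) = 15.83 servings → $16.62.
banana + kale with both targets exact would need a negative amount; discard.
banana + spinach with both tight: 12.89 servings and 0.8039 servings → $4.63.
banana + strawberries: the both-tight solution has a negative serving — not a feasible corner.
kale + spinach with both tight: 1.039 servings and 1.98 servings → $2.76.
kale + strawberries: the both-tight solution has a negative serving — not a feasible corner.
spinach + strawberries with both tight: 2.285 servings and 1.363 servings → $3.60.
The minimum over all feasible corners is $2.76.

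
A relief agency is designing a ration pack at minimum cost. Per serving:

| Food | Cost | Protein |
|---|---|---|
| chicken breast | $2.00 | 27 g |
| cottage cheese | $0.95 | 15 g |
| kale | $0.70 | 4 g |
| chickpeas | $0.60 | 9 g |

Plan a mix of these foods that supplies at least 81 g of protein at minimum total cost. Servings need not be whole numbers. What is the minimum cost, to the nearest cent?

$5.13

Cost per g of protein: cottage cheese $0.0633, chickpeas $0.0667, chicken breast $0.0741, kale $0.1750.
With no serving limits, use only cottage cheese: 81 g / 15 g = 5.4 servings × $0.95 = $5.13.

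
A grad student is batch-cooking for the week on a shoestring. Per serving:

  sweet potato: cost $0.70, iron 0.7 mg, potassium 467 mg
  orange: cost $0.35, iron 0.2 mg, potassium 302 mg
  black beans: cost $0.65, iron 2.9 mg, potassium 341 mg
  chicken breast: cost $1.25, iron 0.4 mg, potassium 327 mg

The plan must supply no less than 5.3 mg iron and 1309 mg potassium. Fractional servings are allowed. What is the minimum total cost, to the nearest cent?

$1.94

With two linear requirements the optimum uses one or two foods; enumerate the corners.
sweet potato only: max(5.3/0.7, 1309/467) = 7.571 servings → $5.30.
orange only: max(5.3/0.2, 1309/302) = 26.5 servings → $9.28.
black beans only: max(5.3/2.9, 1309/341) = 3.839 servings → $2.50.
chicken breast only: max(5.3/0.4, 1309/327) = 13.25 servings → $16.56.
sweet potato + orange with both targets exact would need a negative amount; discard.
sweet potato + black beans with both tight: 1.783 servings and 1.397 servings → $2.16.
sweet potato + chicken breast: the both-tight solution has a negative serving — not a feasible corner.
orange + black beans with both tight: 2.463 servings and 1.658 servings → $1.94.
orange + chicken breast: the both-tight solution has a negative serving — not a feasible corner.
black beans + chicken breast with both tight: 1.49 servings and 2.45 servings → $4.03.
The minimum over all feasible corners is $1.94.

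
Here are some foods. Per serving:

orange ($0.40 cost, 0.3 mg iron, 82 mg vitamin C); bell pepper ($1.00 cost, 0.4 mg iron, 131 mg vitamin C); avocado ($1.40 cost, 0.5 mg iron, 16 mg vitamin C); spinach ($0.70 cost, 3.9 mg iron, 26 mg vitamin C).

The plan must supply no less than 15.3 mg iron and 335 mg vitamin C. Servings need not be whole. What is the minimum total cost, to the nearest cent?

$3.75

This is a tiny linear program; its minimum lies at a vertex of the feasible set. List the vertices and price them.
orange only: max(15.3/0.3, 335/82) = 51 servings → $20.40.
bell pepper only: max(15.3/0.4, 335/131) = 38.25 servings → $38.25.
avocado only: max(15.3/0.5, 335/16) = 30.6 servings → $42.84.
spinach only: max(15.3/3.9, 335/26) = 12.88 servings → $9.02.
orange + bell pepper: intersection lies outside the first quadrant.
orange + avocado: the both-tight solution has a negative serving — not a feasible corner.
orange + spinach with both tight: 2.913 servings and 3.699 servings → $3.75.
bell pepper + avocado with both targets exact would need a negative amount; discard.
bell pepper + spinach with both tight: 1.816 servings and 3.737 servings → $4.43.
avocado + spinach with both tight: 18.39 servings and 1.565 servings → $26.85.
Cheapest feasible corner: $3.75.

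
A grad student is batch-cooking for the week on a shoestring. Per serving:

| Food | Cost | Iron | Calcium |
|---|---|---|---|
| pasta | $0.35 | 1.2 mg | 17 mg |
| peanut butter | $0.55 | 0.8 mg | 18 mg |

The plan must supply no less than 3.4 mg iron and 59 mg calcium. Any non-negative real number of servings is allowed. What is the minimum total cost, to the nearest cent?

Two binding constraints pin down two serving amounts, so the optimal mix uses at most two foods. The candidates are each food alone (scaled to the tighter of iron/calcium) and each pair with both constraints tight.
pasta only: max(3.4/1.2, 59/17) = 3.471 servings → $1.21.
peanut butter only: max(3.4/0.8, 59/18) = 4.25 servings → $2.34.
pasta + peanut butter with both tight: 1.75 servings and 1.625 servings → $1.51.
The minimum over all feasible corners is $1.21.

$1.21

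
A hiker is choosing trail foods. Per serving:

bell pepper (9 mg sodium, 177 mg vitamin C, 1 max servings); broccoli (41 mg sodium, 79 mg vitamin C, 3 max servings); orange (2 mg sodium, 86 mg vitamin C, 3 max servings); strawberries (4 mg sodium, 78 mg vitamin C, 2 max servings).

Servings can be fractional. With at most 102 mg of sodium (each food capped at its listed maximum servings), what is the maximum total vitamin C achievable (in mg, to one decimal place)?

Vitamin C per mg sodium: orange 43, bell pepper 19.67, strawberries 19.5, broccoli 1.927.
Take 3 servings of orange: uses 6 mg sodium, +258.0 mg vitamin C (running total 258.0 mg).
Take 1 serving of bell pepper: uses 9 mg sodium, +177.0 mg vitamin C (running total 435.0 mg).
Take 2 servings of strawberries: uses 8 mg sodium, +156.0 mg vitamin C (running total 591.0 mg).
Take 1.927 servings of broccoli: uses 79 mg sodium, +152.2 mg vitamin C (running total 743.2 mg).
Greedy by best ratio exhausts the sodium allowance optimally: 743.2 mg.

743.2 mg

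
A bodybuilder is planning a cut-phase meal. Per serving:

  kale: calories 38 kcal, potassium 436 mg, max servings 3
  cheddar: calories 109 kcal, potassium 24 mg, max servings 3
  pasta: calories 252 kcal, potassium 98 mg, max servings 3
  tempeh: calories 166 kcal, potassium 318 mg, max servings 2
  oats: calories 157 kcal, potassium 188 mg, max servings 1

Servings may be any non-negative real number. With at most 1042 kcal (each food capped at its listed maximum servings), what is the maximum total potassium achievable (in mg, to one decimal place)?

2302.7 mg

Potassium per kcal: kale 11.47, tempeh 1.916, oats 1.197, pasta 0.3889, cheddar 0.2202.
Take 3 servings of kale: uses 114 kcal, +1308.0 mg potassium (running total 1308.0 mg).
Take 2 servings of tempeh: uses 332 kcal, +636.0 mg potassium (running total 1944.0 mg).
Take 1 serving of oats: uses 157 kcal, +188.0 mg potassium (running total 2132.0 mg).
Take 1.742 servings of pasta: uses 439 kcal, +170.7 mg potassium (running total 2302.7 mg).
Filling greedily by potassium-per-kcal is optimal for one linear limit, giving 2302.7 mg.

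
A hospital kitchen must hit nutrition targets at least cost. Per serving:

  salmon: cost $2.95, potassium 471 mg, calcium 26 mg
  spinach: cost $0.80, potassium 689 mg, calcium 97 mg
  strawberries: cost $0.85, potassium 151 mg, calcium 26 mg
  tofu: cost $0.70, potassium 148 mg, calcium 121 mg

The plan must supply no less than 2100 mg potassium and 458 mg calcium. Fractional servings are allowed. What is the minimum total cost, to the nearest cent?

The cheapest plan sits at a corner of the feasible region — with two constraints it uses at most two foods.
salmon only: max(2100/471, 458/26) = 17.62 servings → $51.97.
spinach only: max(2100/689, 458/97) = 4.722 servings → $3.78.
strawberries only: max(2100/151, 458/26) = 17.62 servings → $14.97.
tofu only: max(2100/148, 458/121) = 14.19 servings → $9.93.
salmon + spinach: intersection lies outside the first quadrant.
salmon + strawberries: the both-tight solution has a negative serving — not a feasible corner.
salmon + tofu with both tight: 3.506 servings and 3.032 servings → $12.46.
spinach + strawberries: the both-tight solution has a negative serving — not a feasible corner.
spinach + tofu with both tight: 2.7 servings and 1.621 servings → $3.29.
strawberries + tofu with both tight: 12.92 servings and 1.009 servings → $11.69.
Cheapest feasible corner: $3.29.

$3.29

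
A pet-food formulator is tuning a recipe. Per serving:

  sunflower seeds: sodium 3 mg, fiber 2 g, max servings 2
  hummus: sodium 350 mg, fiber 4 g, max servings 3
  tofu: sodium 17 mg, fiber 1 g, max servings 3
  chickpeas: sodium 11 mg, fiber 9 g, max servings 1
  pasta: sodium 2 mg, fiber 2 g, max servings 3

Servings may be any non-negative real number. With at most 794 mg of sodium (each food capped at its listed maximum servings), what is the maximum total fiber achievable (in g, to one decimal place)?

Fiber per mg sodium: pasta 1, chickpeas 0.8182, sunflower seeds 0.6667, tofu 0.05882, hummus 0.01143.
Take 3 servings of pasta: uses 6 mg sodium, +6.0 g fiber (running total 6.0 g).
Take 1 serving of chickpeas: uses 11 mg sodium, +9.0 g fiber (running total 15.0 g).
Take 2 servings of sunflower seeds: uses 6 mg sodium, +4.0 g fiber (running total 19.0 g).
Take 3 servings of tofu: uses 51 mg sodium, +3.0 g fiber (running total 22.0 g).
Take 2.057 servings of hummus: uses 720 mg sodium, +8.2 g fiber (running total 30.2 g).
Greedy by best ratio exhausts the sodium allowance optimally: 30.2 g.

30.2 g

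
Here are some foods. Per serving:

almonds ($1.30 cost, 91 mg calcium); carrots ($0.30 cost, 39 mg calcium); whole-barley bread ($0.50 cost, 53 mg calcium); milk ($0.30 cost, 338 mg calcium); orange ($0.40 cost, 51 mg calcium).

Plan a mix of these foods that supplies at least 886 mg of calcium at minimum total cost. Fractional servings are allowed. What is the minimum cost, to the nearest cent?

Cost per mg of calcium: milk $0.0009, carrots $0.0077, orange $0.0078, whole-barley bread $0.0094, almonds $0.0143.
With no serving limits, use only milk: 886 mg / 338 mg = 2.621 servings × $0.30 = $0.79.

$0.79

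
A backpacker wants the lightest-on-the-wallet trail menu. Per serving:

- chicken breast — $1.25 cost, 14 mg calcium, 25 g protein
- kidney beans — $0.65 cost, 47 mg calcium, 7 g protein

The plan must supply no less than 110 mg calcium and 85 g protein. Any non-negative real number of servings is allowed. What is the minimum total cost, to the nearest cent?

$4.68

chicken breast only: max(110/14, 85/25) = 7.857 servings → $9.82.
kidney beans only: max(110/47, 85/7) = 12.14 servings → $7.89.
chicken breast + kidney beans with both tight: 2.994 servings and 1.448 servings → $4.68.
Cheapest feasible corner: $4.68.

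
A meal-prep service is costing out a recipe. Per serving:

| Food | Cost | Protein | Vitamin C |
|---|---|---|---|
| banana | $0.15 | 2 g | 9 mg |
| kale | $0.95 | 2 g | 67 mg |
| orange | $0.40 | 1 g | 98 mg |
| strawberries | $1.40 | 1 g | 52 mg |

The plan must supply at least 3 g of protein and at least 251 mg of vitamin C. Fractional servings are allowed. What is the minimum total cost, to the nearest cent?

A basic optimal solution has at most two foods positive. Try each food alone and each pair with both targets met exactly.
banana only: max(3/2, 251/9) = 27.89 servings → $4.18.
kale only: max(3/2, 251/67) = 3.746 servings → $3.56.
orange only: max(3/1, 251/98) = 3 servings → $1.20.
strawberries only: max(3/1, 251/52) = 4.827 servings → $6.76.
banana + kale: intersection lies outside the first quadrant.
banana + orange with both tight: 0.2299 servings and 2.54 servings → $1.05.
banana + strawberries: intersection lies outside the first quadrant.
kale + orange with both tight: 0.3333 servings and 2.333 servings → $1.25.
kale + strawberries: the both-tight solution has a negative serving — not a feasible corner.
orange + strawberries with both tight: 2.065 servings and 0.9348 servings → $2.13.
The minimum over all feasible corners is $1.05.

$1.05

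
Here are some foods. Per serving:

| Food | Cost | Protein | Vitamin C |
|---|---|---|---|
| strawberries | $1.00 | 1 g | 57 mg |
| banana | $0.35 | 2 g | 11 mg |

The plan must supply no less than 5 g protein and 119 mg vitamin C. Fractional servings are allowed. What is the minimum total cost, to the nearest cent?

strawberries only: max(5/1, 119/57) = 5 servings → $5.00.
banana only: max(5/2, 119/11) = 10.82 servings → $3.79.
strawberries + banana with both tight: 1.777 servings and 1.612 servings → $2.34.
The minimum over all feasible corners is $2.34.

$2.34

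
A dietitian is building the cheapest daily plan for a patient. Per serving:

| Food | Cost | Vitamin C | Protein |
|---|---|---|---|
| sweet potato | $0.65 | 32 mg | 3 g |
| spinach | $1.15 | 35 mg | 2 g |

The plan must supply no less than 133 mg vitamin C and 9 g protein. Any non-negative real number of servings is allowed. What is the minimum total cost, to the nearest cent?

Compare the cost at each extreme point of the feasible region.
sweet potato only: max(133/32, 9/3) = 4.156 servings → $2.70.
spinach only: max(133/35, 9/2) = 4.5 servings → $5.17.
sweet potato + spinach with both tight: 1.195 servings and 2.707 servings → $3.89.
Cheapest feasible corner: $2.70.

$2.70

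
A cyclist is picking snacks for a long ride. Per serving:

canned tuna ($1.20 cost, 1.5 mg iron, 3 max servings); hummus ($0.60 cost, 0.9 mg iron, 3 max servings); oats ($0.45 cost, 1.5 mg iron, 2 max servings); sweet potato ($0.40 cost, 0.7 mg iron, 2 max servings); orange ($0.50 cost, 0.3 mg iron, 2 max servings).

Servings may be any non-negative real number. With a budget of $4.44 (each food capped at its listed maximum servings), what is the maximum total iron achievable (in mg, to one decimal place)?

Iron per dollar: oats 3.333, sweet potato 1.75, hummus 1.5, canned tuna 1.25, orange 0.6.
Take 2 servings of oats: spends $0.90, +3.0 mg iron (running total 3.0 mg).
Take 2 servings of sweet potato: spends $0.80, +1.4 mg iron (running total 4.4 mg).
Take 3 servings of hummus: spends $1.80, +2.7 mg iron (running total 7.1 mg).
Take 0.7833 servings of canned tuna: spends $0.94, +1.2 mg iron (running total 8.3 mg).
Greedy by best ratio exhausts the cost allowance optimally: 8.3 mg.

8.3 mg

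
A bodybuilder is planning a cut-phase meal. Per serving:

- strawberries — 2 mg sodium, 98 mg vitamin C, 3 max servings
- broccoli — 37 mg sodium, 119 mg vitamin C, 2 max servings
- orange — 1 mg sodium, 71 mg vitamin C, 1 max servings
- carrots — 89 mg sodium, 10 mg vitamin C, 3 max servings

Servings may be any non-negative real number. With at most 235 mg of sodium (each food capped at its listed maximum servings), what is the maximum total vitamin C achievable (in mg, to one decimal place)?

Vitamin C per mg sodium: orange 71, strawberries 49, broccoli 3.216, carrots 0.1124.
Take 1 serving of orange: uses 1 mg sodium, +71.0 mg vitamin C (running total 71.0 mg).
Take 3 servings of strawberries: uses 6 mg sodium, +294.0 mg vitamin C (running total 365.0 mg).
Take 2 servings of broccoli: uses 74 mg sodium, +238.0 mg vitamin C (running total 603.0 mg).
Take 1.73 servings of carrots: uses 154 mg sodium, +17.3 mg vitamin C (running total 620.3 mg).
Greedy by best ratio exhausts the sodium allowance optimally: 620.3 mg.

620.3 mg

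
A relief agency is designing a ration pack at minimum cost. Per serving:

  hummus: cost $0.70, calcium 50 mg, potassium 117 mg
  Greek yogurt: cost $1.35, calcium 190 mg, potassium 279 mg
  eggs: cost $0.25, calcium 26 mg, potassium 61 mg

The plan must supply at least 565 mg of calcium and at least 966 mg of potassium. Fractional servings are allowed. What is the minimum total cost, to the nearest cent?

Check every corner: each single food scaled to meet both minima, and each pair solved so both constraints bind.
hummus only: max(565/50, 966/117) = 11.3 servings → $7.91.
Greek yogurt only: max(565/190, 966/279) = 3.462 servings → $4.67.
eggs only: max(565/26, 966/61) = 21.73 servings → $5.43.
hummus + Greek yogurt with both tight: 3.129 servings and 2.15 servings → $5.09.
hummus + eggs: intersection lies outside the first quadrant.
Greek yogurt + eggs with both tight: 2.156 servings and 5.974 servings → $4.40.
Cheapest feasible corner: $4.40.

$4.40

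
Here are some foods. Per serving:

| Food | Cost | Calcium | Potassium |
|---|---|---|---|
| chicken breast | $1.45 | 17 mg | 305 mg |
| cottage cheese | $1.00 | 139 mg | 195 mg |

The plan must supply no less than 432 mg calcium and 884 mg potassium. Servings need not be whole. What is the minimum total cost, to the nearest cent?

$4.42

This is a tiny linear program; its minimum lies at a vertex of the feasible set. List the vertices and price them.
chicken breast only: max(432/17, 884/305) = 25.41 servings → $36.85.
cottage cheese only: max(432/139, 884/195) = 4.533 servings → $4.53.
chicken breast + cottage cheese with both tight: 0.9886 servings and 2.987 servings → $4.42.
Cheapest feasible corner: $4.42.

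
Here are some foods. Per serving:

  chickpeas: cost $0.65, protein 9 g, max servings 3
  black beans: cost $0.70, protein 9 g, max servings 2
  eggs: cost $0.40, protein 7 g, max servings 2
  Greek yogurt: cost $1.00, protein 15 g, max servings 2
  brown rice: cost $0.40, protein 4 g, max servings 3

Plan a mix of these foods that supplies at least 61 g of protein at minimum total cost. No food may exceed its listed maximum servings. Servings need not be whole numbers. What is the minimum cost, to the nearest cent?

$4.03

Cost per g of protein: eggs $0.0571, Greek yogurt $0.0667, chickpeas $0.0722, black beans $0.0778, brown rice $0.1000.
Take 2 servings of eggs: +14.0 g protein for $0.80 (total $0.80, still need 47.0 g).
Take 2 servings of Greek yogurt: +30.0 g protein for $2.00 (total $2.80, still need 17.0 g).
Take 1.889 servings of chickpeas: +17.0 g protein for $1.23 (total $4.03, still need 0.0 g).
Filling from the cheapest source first is optimal under one linear minimum: $4.03.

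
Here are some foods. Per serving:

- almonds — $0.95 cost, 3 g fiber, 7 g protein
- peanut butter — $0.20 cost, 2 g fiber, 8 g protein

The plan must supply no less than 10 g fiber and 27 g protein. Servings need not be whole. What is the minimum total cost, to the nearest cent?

almonds only: max(10/3, 27/7) = 3.857 servings → $3.66.
peanut butter only: max(10/2, 27/8) = 5 servings → $1.00.
almonds + peanut butter with both tight: 2.6 servings and 1.1 servings → $2.69.
So the least-cost plan costs $1.00.

$1.00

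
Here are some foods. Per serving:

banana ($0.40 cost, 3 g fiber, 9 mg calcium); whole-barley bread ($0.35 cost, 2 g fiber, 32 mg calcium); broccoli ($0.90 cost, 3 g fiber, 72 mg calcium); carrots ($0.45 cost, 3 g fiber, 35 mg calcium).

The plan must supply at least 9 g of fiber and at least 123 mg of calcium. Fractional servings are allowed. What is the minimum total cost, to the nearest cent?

The cheapest plan sits at a corner of the feasible region — with two constraints it uses at most two foods.
banana only: max(9/3, 123/9) = 13.67 servings → $5.47.
whole-barley bread only: max(9/2, 123/32) = 4.5 servings → $1.57.
broccoli only: max(9/3, 123/72) = 3 servings → $2.70.
carrots only: max(9/3, 123/35) = 3.514 servings → $1.58.
banana + whole-barley bread with both tight: 0.5385 servings and 3.692 servings → $1.51.
banana + broccoli with both tight: 1.476 servings and 1.524 servings → $1.96.
banana + carrots: intersection lies outside the first quadrant.
whole-barley bread + broccoli with both targets exact would need a negative amount; discard.
whole-barley bread + carrots with both tight: 2.077 servings and 1.615 servings → $1.45.
broccoli + carrots with both tight: 0.4865 servings and 2.514 servings → $1.57.
Cheapest feasible corner: $1.45.

$1.45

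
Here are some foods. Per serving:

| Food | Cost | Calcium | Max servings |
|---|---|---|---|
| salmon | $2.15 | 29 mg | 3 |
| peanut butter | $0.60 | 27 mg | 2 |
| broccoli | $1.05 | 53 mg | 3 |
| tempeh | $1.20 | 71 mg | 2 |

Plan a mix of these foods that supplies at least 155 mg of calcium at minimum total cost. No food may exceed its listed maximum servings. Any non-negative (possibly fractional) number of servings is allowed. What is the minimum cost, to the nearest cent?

$2.66

Cost per mg of calcium: tempeh $0.0169, broccoli $0.0198, peanut butter $0.0222, salmon $0.0741.
Take 2 servings of tempeh: +142.0 mg calcium for $2.40 (total $2.40, still need 13.0 mg).
Take 0.2453 servings of broccoli: +13.0 mg calcium for $0.26 (total $2.66, still need 0.0 mg).
Greedy by cheapest-per-mg is optimal for a single linear constraint, so the minimum cost is $2.66.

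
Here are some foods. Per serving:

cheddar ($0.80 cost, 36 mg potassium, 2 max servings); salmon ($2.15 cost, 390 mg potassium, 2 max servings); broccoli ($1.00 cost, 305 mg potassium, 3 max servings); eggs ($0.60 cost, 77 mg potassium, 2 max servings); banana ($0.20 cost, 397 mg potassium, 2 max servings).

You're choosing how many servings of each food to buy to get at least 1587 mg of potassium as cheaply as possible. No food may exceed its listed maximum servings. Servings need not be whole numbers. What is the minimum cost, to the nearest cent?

$3.00

Cost per mg of potassium: banana $0.0005, broccoli $0.0033, salmon $0.0055, eggs $0.0078, cheddar $0.0222.
Take 2 servings of banana: +794.0 mg potassium for $0.40 (total $0.40, still need 793.0 mg).
Take 2.6 servings of broccoli: +793.0 mg potassium for $2.60 (total $3.00, still need 0.0 mg).
Filling from the cheapest source first is optimal under one linear minimum: $3.00.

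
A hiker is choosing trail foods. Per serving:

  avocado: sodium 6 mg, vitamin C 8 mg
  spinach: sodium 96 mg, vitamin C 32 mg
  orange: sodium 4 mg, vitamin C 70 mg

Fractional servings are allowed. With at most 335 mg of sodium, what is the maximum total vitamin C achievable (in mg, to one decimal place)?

Vitamin C per mg sodium: orange 17.5, avocado 1.333, spinach 0.3333.
With no serving limits, spend the whole sodium allowance on orange: 335 mg / 4 mg × 70 mg = 5862.5 mg.

5862.5 mg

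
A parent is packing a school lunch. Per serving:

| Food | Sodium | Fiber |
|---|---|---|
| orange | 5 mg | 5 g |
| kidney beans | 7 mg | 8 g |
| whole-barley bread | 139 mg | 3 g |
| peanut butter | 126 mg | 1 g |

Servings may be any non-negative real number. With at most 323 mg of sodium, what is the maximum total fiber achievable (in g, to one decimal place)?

369.1 g

Fiber per mg sodium: kidney beans 1.143, orange 1, whole-barley bread 0.02158, peanut butter 0.007937.
With no serving limits, spend the whole sodium allowance on kidney beans: 323 mg / 7 mg × 8 g = 369.1 g.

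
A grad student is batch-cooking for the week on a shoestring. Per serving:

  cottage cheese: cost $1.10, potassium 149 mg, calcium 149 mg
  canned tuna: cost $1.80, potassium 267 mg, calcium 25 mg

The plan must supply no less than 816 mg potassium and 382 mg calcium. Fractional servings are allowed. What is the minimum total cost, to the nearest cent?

A basic optimal solution has at most two foods positive. Try each food alone and each pair with both targets met exactly.
cottage cheese only: max(816/149, 382/149) = 5.477 servings → $6.02.
canned tuna only: max(816/267, 382/25) = 15.28 servings → $27.50.
cottage cheese + canned tuna with both tight: 2.263 servings and 1.793 servings → $5.72.
The minimum over all feasible corners is $5.72.

$5.72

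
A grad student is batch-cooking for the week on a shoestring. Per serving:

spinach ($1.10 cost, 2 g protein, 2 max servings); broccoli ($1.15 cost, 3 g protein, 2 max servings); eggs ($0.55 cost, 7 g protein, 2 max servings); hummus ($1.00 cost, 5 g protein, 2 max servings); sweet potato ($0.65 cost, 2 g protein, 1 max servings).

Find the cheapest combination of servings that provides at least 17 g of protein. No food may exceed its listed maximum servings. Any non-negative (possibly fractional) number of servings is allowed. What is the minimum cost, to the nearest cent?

Cost per g of protein: eggs $0.0786, hummus $0.2000, sweet potato $0.3250, broccoli $0.3833, spinach $0.5500.
Take 2 servings of eggs: +14.0 g protein for $1.10 (total $1.10, still need 3.0 g).
Take 0.6 servings of hummus: +3.0 g protein for $0.60 (total $1.70, still need 0.0 g).
Greedy by cheapest-per-g is optimal for a single linear constraint, so the minimum cost is $1.70.

$1.70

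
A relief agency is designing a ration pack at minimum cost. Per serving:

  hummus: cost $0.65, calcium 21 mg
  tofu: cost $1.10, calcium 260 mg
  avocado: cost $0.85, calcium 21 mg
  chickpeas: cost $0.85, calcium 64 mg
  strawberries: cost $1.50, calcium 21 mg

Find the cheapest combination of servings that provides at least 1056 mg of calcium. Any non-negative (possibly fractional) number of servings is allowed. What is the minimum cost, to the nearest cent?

Cost per mg of calcium: tofu $0.0042, chickpeas $0.0133, hummus $0.0310, avocado $0.0405, strawberries $0.0714.
With no serving limits, use only tofu: 1056 mg / 260 mg = 4.062 servings × $1.10 = $4.47.

$4.47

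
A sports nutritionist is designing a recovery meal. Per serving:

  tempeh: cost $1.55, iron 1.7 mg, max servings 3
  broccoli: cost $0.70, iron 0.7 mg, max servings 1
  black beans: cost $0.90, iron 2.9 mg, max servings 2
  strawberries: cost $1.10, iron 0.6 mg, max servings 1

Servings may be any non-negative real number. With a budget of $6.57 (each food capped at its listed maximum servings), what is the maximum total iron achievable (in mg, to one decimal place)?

Iron per dollar: black beans 3.222, tempeh 1.097, broccoli 1, strawberries 0.5455.
Take 2 servings of black beans: spends $1.80, +5.8 mg iron (running total 5.8 mg).
Take 3 servings of tempeh: spends $4.65, +5.1 mg iron (running total 10.9 mg).
Take 0.1714 servings of broccoli: spends $0.12, +0.1 mg iron (running total 11.0 mg).
Greedy by best ratio exhausts the cost allowance optimally: 11.0 mg.

11.0 mg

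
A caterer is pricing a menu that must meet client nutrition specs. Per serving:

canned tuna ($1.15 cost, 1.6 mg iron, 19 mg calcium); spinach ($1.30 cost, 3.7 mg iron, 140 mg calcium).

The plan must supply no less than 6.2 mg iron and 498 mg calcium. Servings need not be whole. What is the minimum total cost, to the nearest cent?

$4.62

canned tuna only: max(6.2/1.6, 498/19) = 26.21 servings → $30.14.
spinach only: max(6.2/3.7, 498/140) = 3.557 servings → $4.62.
canned tuna + spinach: the both-tight solution has a negative serving — not a feasible corner.
Cheapest feasible corner: $4.62.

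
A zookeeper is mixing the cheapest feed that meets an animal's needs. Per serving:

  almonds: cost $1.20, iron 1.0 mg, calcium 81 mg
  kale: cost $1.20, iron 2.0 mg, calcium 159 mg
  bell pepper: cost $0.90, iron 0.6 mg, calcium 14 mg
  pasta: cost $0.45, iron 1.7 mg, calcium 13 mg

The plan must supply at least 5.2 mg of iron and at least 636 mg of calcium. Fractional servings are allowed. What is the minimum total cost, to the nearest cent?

$4.80

Check every corner: each single food scaled to meet both minima, and each pair solved so both constraints bind.
almonds only: max(5.2/1.0, 636/81) = 7.852 servings → $9.42.
kale only: max(5.2/2.0, 636/159) = 4 servings → $4.80.
bell pepper only: max(5.2/0.6, 636/14) = 45.43 servings → $40.89.
pasta only: max(5.2/1.7, 636/13) = 48.92 servings → $22.02.
almonds + kale: the both-tight solution has a negative serving — not a feasible corner.
almonds + bell pepper: intersection lies outside the first quadrant.
almonds + pasta with both targets exact would need a negative amount; discard.
kale + bell pepper: the both-tight solution has a negative serving — not a feasible corner.
kale + pasta with both targets exact would need a negative amount; discard.
bell pepper + pasta: intersection lies outside the first quadrant.
Cheapest feasible corner: $4.80.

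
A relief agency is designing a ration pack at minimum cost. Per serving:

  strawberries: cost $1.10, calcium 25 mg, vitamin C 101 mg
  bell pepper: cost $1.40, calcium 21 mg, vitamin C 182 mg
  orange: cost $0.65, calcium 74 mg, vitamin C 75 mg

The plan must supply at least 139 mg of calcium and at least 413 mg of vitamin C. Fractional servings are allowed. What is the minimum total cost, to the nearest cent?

$3.28

An LP optimum is at a vertex; with two nutrient constraints at most two foods are used. Check each candidate.
strawberries only: max(139/25, 413/101) = 5.56 servings → $6.12.
bell pepper only: max(139/21, 413/182) = 6.619 servings → $9.27.
orange only: max(139/74, 413/75) = 5.507 servings → $3.58.
strawberries + bell pepper: intersection lies outside the first quadrant.
strawberries + orange with both tight: 3.597 servings and 0.6633 servings → $4.39.
bell pepper + orange with both tight: 1.693 servings and 1.398 servings → $3.28.
So the least-cost plan costs $3.28.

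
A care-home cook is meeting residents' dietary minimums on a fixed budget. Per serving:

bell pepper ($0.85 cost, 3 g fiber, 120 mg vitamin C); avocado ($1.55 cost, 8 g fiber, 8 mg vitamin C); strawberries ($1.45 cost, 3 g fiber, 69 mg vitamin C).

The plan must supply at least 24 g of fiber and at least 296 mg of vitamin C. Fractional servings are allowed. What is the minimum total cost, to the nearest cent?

A basic optimal solution has at most two foods positive. Try each food alone and each pair with both targets met exactly.
bell pepper only: max(24/3, 296/120) = 8 servings → $6.80.
avocado only: max(24/8, 296/8) = 37 servings → $57.35.
strawberries only: max(24/3, 296/69) = 8 servings → $11.60.
bell pepper + avocado with both tight: 2.325 servings and 2.128 servings → $5.27.
bell pepper + strawberries with both targets exact would need a negative amount; discard.
avocado + strawberries with both tight: 1.455 servings and 4.121 servings → $8.23.
The minimum over all feasible corners is $5.27.

$5.27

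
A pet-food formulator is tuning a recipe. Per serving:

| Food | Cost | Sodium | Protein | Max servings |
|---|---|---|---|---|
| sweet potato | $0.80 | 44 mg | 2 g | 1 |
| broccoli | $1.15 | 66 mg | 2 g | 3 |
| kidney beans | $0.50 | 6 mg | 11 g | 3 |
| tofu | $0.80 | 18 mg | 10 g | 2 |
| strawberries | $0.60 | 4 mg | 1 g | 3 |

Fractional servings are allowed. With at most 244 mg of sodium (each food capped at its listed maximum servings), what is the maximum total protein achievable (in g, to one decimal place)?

62.1 g

Protein per mg sodium: kidney beans 1.833, tofu 0.5556, strawberries 0.25, sweet potato 0.04545, broccoli 0.0303.
Take 3 servings of kidney beans: uses 18 mg sodium, +33.0 g protein (running total 33.0 g).
Take 2 servings of tofu: uses 36 mg sodium, +20.0 g protein (running total 53.0 g).
Take 3 servings of strawberries: uses 12 mg sodium, +3.0 g protein (running total 56.0 g).
Take 1 serving of sweet potato: uses 44 mg sodium, +2.0 g protein (running total 58.0 g).
Take 2.03 servings of broccoli: uses 134 mg sodium, +4.1 g protein (running total 62.1 g).
Greedy by best ratio exhausts the sodium allowance optimally: 62.1 g.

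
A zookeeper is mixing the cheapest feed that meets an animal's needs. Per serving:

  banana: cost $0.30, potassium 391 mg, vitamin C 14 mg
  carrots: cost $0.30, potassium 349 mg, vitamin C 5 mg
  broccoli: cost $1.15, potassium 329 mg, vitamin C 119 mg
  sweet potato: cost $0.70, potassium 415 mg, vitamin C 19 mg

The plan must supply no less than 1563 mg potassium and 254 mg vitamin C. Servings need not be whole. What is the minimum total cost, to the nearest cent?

At the optimum either one food covers both requirements or two foods hit both targets exactly; no other combination can be cheaper.
banana only: max(1563/391, 254/14) = 18.14 servings → $5.44.
carrots only: max(1563/349, 254/5) = 50.8 servings → $15.24.
broccoli only: max(1563/329, 254/119) = 4.751 servings → $5.46.
sweet potato only: max(1563/415, 254/19) = 13.37 servings → $9.36.
banana + carrots with both targets exact would need a negative amount; discard.
banana + broccoli with both tight: 2.443 servings and 1.847 servings → $2.86.
banana + sweet potato with both targets exact would need a negative amount; discard.
carrots + broccoli with both tight: 2.568 servings and 2.027 servings → $3.10.
carrots + sweet potato: intersection lies outside the first quadrant.
broccoli + sweet potato with both tight: 1.755 servings and 2.375 servings → $3.68.
So the least-cost plan costs $2.86.

$2.86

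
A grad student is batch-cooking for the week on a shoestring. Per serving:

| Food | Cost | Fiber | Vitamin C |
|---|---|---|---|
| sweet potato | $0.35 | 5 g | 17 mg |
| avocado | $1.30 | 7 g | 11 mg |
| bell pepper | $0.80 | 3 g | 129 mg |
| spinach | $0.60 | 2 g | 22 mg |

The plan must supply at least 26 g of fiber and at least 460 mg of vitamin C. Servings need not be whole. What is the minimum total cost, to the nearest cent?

$3.67

sweet potato only: max(26/5, 460/17) = 27.06 servings → $9.47.
avocado only: max(26/7, 460/11) = 41.82 servings → $54.36.
bell pepper only: max(26/3, 460/129) = 8.667 servings → $6.93.
spinach only: max(26/2, 460/22) = 20.91 servings → $12.55.
sweet potato + avocado: the both-tight solution has a negative serving — not a feasible corner.
sweet potato + bell pepper with both tight: 3.323 servings and 3.128 servings → $3.67.
sweet potato + spinach: the both-tight solution has a negative serving — not a feasible corner.
avocado + bell pepper with both tight: 2.269 servings and 3.372 servings → $5.65.
avocado + spinach: the both-tight solution has a negative serving — not a feasible corner.
bell pepper + spinach with both tight: 1.812 servings and 10.28 servings → $7.62.
So the least-cost plan costs $3.67.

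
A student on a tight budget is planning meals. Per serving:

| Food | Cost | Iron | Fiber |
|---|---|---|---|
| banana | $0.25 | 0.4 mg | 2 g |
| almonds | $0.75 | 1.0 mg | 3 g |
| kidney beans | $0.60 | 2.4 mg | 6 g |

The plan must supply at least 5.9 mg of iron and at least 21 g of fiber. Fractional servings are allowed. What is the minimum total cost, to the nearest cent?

$2.10

With two linear requirements the optimum uses one or two foods; enumerate the corners.
banana only: max(5.9/0.4, 21/2) = 14.75 servings → $3.69.
almonds only: max(5.9/1.0, 21/3) = 7 servings → $5.25.
kidney beans only: max(5.9/2.4, 21/6) = 3.5 servings → $2.10.
banana + almonds with both tight: 4.125 servings and 4.25 servings → $4.22.
banana + kidney beans with both tight: 6.25 servings and 1.417 servings → $2.41.
almonds + kidney beans: the both-tight solution has a negative serving — not a feasible corner.
The minimum over all feasible corners is $2.10.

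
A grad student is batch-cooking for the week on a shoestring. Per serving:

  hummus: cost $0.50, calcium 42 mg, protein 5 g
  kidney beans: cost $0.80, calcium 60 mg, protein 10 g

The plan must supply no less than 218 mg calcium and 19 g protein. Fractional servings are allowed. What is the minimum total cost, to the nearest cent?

At the optimum either one food covers both requirements or two foods hit both targets exactly; no other combination can be cheaper.
hummus only: max(218/42, 19/5) = 5.19 servings → $2.60.
kidney beans only: max(218/60, 19/10) = 3.633 servings → $2.91.
hummus + kidney beans with both targets exact would need a negative amount; discard.
So the least-cost plan costs $2.60.

$2.60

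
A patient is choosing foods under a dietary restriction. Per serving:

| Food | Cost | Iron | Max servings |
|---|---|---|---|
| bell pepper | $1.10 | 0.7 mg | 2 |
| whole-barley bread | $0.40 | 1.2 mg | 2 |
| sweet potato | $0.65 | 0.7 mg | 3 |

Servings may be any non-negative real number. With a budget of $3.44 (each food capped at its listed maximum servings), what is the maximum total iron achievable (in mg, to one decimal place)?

Iron per dollar: whole-barley bread 3, sweet potato 1.077, bell pepper 0.6364.
Take 2 servings of whole-barley bread: spends $0.80, +2.4 mg iron (running total 2.4 mg).
Take 3 servings of sweet potato: spends $1.95, +2.1 mg iron (running total 4.5 mg).
Take 0.6273 servings of bell pepper: spends $0.69, +0.4 mg iron (running total 4.9 mg).
Filling greedily by iron-per-dollar is optimal for one linear limit, giving 4.9 mg.

4.9 mg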